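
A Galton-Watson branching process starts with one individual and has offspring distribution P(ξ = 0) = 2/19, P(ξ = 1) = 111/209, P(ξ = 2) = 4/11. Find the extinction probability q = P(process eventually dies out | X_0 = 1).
q = 11/38

The pgf is f(s) = 2/19 + 111/209·s + 4/11·s². The extinction probability q is the smallest fixed point of f in [0, 1]. Setting s = f(s):
  4/11·s² + (111/209 − 1)·s + 2/19 = 0
  4/11·s² − (2/19 + 4/11)·s + 2/19 = 0
which factors as (s − 1)·(4/11·s − 2/19) = 0, giving roots s = 1 and s = (2/19)/(4/11) = 11/38.
Mean offspring μ = 111/209 + 2·4/11 = 263/209 > 1 (supercritical), so q < 1. The extinction probability is the smaller root: q = (2/19)/(4/11) = 11/38.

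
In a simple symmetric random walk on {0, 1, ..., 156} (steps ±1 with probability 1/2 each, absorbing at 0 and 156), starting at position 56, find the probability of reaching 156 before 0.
P(hit 156 before 0) = 56/156 = 14/39

Let u_k = P(hit 156 before 0 | start at k). Then u_0 = 0, u_156 = 1, and u_k = u_{k-1}/2 + u_{k+1}/2 for 1 ≤ k ≤ 155. This harmonic recurrence is solved by u_k = k/156, giving u_56 = 56/156 = 14/39.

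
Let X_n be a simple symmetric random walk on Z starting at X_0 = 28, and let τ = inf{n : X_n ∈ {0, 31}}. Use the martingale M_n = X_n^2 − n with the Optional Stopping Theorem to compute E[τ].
E[τ] = 84

M_n = X_n^2 − n is a martingale (since E[X_{n+1}^2 | F_n] = X_n^2 + 1). By OST (τ has finite mean in a bounded region), E[M_τ] = E[M_0] = X_0^2 − 0 = 28^2 = 784. Also E[M_τ] = E[X_τ^2] − E[τ]. The walk exits at 0 or 31, with P(hit 31 first) = 28/31, so E[X_τ^2] = 31^2 · 28/31 + 0 = 868. Thus E[τ] = E[X_τ^2] − E[M_τ] = 868 − 784 = 84 = 28(31 − 28) = 84.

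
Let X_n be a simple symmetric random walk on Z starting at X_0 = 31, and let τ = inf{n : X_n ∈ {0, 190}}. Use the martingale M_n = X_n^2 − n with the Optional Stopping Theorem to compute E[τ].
E[τ] = 4929

M_n = X_n^2 − n is a martingale (since E[X_{n+1}^2 | F_n] = X_n^2 + 1). By OST (τ has finite mean in a bounded region), E[M_τ] = E[M_0] = X_0^2 − 0 = 31^2 = 961. Also E[M_τ] = E[X_τ^2] − E[τ]. The walk exits at 0 or 190, with P(hit 190 first) = 31/190, so E[X_τ^2] = 190^2 · 31/190 + 0 = 5890. Thus E[τ] = E[X_τ^2] − E[M_τ] = 5890 − 961 = 4929 = 31(190 − 31) = 4929.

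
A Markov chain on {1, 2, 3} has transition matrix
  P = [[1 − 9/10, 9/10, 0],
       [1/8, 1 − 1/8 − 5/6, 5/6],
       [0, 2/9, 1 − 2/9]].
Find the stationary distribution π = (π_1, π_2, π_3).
π = (5/176, 9/44, 135/176)

This is a birth-death chain on three states, which satisfies detailed balance: π_1 · P_{12} = π_2 · P_{21} and π_2 · P_{23} = π_3 · P_{32}.
From π_1 · 9/10 = π_2 · 1/8: π_2/π_1 = (9/10)/(1/8) = 36/5.
From π_2 · 5/6 = π_3 · 2/9: π_3/π_2 = (5/6)/(2/9) = 15/4.
Take π_1 proportional to 1; then unnormalized π = (1, 36/5, 27). Normalize by dividing by the sum 176/5:
  π = (5/176, 9/44, 135/176).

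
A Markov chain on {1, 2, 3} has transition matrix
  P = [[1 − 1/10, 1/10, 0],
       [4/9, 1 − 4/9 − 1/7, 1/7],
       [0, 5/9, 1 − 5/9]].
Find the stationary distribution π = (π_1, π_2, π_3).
π = (350/449, 315/1796, 81/1796)

This is a birth-death chain on three states, which satisfies detailed balance: π_1 · P_{12} = π_2 · P_{21} and π_2 · P_{23} = π_3 · P_{32}.
From π_1 · 1/10 = π_2 · 4/9: π_2/π_1 = (1/10)/(4/9) = 9/40.
From π_2 · 1/7 = π_3 · 5/9: π_3/π_2 = (1/7)/(5/9) = 9/35.
Take π_1 proportional to 1; then unnormalized π = (1, 9/40, 81/1400). Normalize by dividing by the sum 449/350:
  π = (350/449, 315/1796, 81/1796).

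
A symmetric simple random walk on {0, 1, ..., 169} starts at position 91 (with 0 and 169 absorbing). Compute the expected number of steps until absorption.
E[τ | X_0 = 91] = 7098

Let v_k = E[τ | X_0 = k]. Boundary: v_0 = v_169 = 0. Recurrence: v_k = 1 + (v_{k-1} + v_{k+1})/2 for 1 ≤ k ≤ 168. The particular solution to v_k − (v_{k-1} + v_{k+1})/2 = 1 is v_k = −k^2. Adding homogeneous solution A + B k and matching boundaries gives v_k = k (169 − k). Substituting k = 91: v_91 = 91 · 78 = 7098.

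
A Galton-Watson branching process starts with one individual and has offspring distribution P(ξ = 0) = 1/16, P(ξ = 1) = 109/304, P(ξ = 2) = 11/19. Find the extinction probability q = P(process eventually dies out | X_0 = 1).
q = 19/176

The pgf is f(s) = 1/16 + 109/304·s + 11/19·s². The extinction probability q is the smallest fixed point of f in [0, 1]. Setting s = f(s):
  11/19·s² + (109/304 − 1)·s + 1/16 = 0
  11/19·s² − (1/16 + 11/19)·s + 1/16 = 0
which factors as (s − 1)·(11/19·s − 1/16) = 0, giving roots s = 1 and s = (1/16)/(11/19) = 19/176.
Mean offspring μ = 109/304 + 2·11/19 = 461/304 > 1 (supercritical), so q < 1. The extinction probability is the smaller root: q = (1/16)/(11/19) = 19/176.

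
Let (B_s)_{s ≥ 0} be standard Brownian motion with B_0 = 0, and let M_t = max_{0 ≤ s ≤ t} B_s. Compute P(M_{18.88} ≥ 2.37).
P(M_{18.88} ≥ 2.37) = 2·P(B_{18.88} ≥ 2.37) = 2(1 − Φ(2.37/√18.88)) ≈ 0.5855

By the reflection principle for Brownian motion, P(M_t ≥ a) = 2 · P(B_t ≥ a) for a ≥ 0. Since B_t ~ N(0, t), P(B_t ≥ 2.37) = 1 − Φ(2.37/√t) = 1 − Φ(2.37/√18.88) = 1 − Φ(0.5454). So
  P(M_{18.88} ≥ 2.37) = 2(1 − Φ(0.5454)) ≈ 0.5855.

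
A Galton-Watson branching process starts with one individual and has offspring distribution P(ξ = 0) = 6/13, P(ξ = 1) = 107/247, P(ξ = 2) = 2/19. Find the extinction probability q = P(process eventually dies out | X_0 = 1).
q = 1

Mean offspring μ = 0·6/13 + 1·107/247 + 2·2/19 = 159/247 ≤ 1. For μ ≤ 1 with offspring not concentrated at 1, the Galton-Watson process goes extinct almost surely, so q = 1.
(Algebraic check: The pgf is f(s) = 6/13 + 107/247·s + 2/19·s². The extinction probability q is the smallest fixed point of f in [0, 1]. Setting s = f(s):
  2/19·s² + (107/247 − 1)·s + 6/13 = 0
  2/19·s² − (6/13 + 2/19)·s + 6/13 = 0
which factors as (s − 1)·(2/19·s − 6/13) = 0, giving roots s = 1 and s = (6/13)/(2/19) = 57/13. Since 57/13 ≥ 1, the smallest root in [0, 1] is s = 1.)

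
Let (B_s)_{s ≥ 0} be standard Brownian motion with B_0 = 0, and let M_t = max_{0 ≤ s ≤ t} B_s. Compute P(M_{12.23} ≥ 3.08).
P(M_{12.23} ≥ 3.08) = 2·P(B_{12.23} ≥ 3.08) = 2(1 − Φ(3.08/√12.23)) ≈ 0.3785

By the reflection principle for Brownian motion, P(M_t ≥ a) = 2 · P(B_t ≥ a) for a ≥ 0. Since B_t ~ N(0, t), P(B_t ≥ 3.08) = 1 − Φ(3.08/√t) = 1 − Φ(3.08/√12.23) = 1 − Φ(0.8807). So
  P(M_{12.23} ≥ 3.08) = 2(1 − Φ(0.8807)) ≈ 0.3785.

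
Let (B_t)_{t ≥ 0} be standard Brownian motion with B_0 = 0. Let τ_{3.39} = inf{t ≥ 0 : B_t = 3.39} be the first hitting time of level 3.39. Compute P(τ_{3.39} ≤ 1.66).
P(τ_{3.39} ≤ 1.66) = 2(1 − Φ(3.39/√1.66)) = 2(1 − Φ(2.6312)) ≈ 0.0085

By the reflection principle for standard BM, P(τ_b ≤ t) = 2 · P(B_t ≥ b). Since B_t ~ N(0, t), P(B_t ≥ 3.39) = 1 − Φ(3.39/√t) = 1 − Φ(3.39/√1.66) = 1 − Φ(2.6312) ≈ 0.00425. Doubling: P(τ_{3.39} ≤ 1.66) ≈ 2 · 0.00425 = 0.00850 ≈ 0.0085.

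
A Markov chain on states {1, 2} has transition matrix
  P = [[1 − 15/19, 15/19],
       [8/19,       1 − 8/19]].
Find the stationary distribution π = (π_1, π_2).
π_1 = 8/23, π_2 = 15/23

Solve πP = π with π_1 + π_2 = 1. From πP = π: π_1 · (1 − 15/19) + π_2 · 8/19 = π_1 ⇒ π_2 · 8/19 = π_1 · 15/19 ⇒ π_2/π_1 = (15/19)/(8/19) = 15/8. Together with π_1 + π_2 = 1:
  π_1 = (8/19)/(15/19 + 8/19) = (8/19)/(23/19) = 8/23,
  π_2 = (15/19)/(15/19 + 8/19) = (15/19)/(23/19) = 15/23.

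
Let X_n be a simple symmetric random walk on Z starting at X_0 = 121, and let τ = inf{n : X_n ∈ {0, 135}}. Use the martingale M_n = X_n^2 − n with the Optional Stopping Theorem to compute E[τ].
E[τ] = 1694

M_n = X_n^2 − n is a martingale (since E[X_{n+1}^2 | F_n] = X_n^2 + 1). By OST (τ has finite mean in a bounded region), E[M_τ] = E[M_0] = X_0^2 − 0 = 121^2 = 14641. Also E[M_τ] = E[X_τ^2] − E[τ]. The walk exits at 0 or 135, with P(hit 135 first) = 121/135, so E[X_τ^2] = 135^2 · 121/135 + 0 = 16335. Thus E[τ] = E[X_τ^2] − E[M_τ] = 16335 − 14641 = 1694 = 121(135 − 121) = 1694.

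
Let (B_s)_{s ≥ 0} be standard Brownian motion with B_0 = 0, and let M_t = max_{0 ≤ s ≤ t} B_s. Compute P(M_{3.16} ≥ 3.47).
P(M_{3.16} ≥ 3.47) = 2·P(B_{3.16} ≥ 3.47) = 2(1 − Φ(3.47/√3.16)) ≈ 0.0509

By the reflection principle for Brownian motion, P(M_t ≥ a) = 2 · P(B_t ≥ a) for a ≥ 0. Since B_t ~ N(0, t), P(B_t ≥ 3.47) = 1 − Φ(3.47/√t) = 1 − Φ(3.47/√3.16) = 1 − Φ(1.9520). So
  P(M_{3.16} ≥ 3.47) = 2(1 − Φ(1.9520)) ≈ 0.0509.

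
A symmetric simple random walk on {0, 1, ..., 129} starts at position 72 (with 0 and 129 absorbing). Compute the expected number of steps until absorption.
E[τ | X_0 = 72] = 4104

Let v_k = E[τ | X_0 = k]. Boundary: v_0 = v_129 = 0. Recurrence: v_k = 1 + (v_{k-1} + v_{k+1})/2 for 1 ≤ k ≤ 128. The particular solution to v_k − (v_{k-1} + v_{k+1})/2 = 1 is v_k = −k^2. Adding homogeneous solution A + B k and matching boundaries gives v_k = k (129 − k). Substituting k = 72: v_72 = 72 · 57 = 4104.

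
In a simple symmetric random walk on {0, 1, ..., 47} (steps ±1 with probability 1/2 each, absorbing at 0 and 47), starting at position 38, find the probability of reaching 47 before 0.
P(hit 47 before 0) = 38/47

Let u_k = P(hit 47 before 0 | start at k). Then u_0 = 0, u_47 = 1, and u_k = u_{k-1}/2 + u_{k+1}/2 for 1 ≤ k ≤ 46. This harmonic recurrence is solved by u_k = k/47, giving u_38 = 38/47.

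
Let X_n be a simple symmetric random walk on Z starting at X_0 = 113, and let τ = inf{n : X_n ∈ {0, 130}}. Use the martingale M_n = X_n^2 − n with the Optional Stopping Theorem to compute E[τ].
E[τ] = 1921

M_n = X_n^2 − n is a martingale (since E[X_{n+1}^2 | F_n] = X_n^2 + 1). By OST (τ has finite mean in a bounded region), E[M_τ] = E[M_0] = X_0^2 − 0 = 113^2 = 12769. Also E[M_τ] = E[X_τ^2] − E[τ]. The walk exits at 0 or 130, with P(hit 130 first) = 113/130, so E[X_τ^2] = 130^2 · 113/130 + 0 = 14690. Thus E[τ] = E[X_τ^2] − E[M_τ] = 14690 − 12769 = 1921 = 113(130 − 113) = 1921.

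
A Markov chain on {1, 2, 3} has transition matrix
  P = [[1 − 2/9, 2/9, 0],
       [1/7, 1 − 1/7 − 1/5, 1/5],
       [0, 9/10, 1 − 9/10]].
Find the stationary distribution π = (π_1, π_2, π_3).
π = (81/235, 126/235, 28/235)

This is a birth-death chain on three states, which satisfies detailed balance: π_1 · P_{12} = π_2 · P_{21} and π_2 · P_{23} = π_3 · P_{32}.
From π_1 · 2/9 = π_2 · 1/7: π_2/π_1 = (2/9)/(1/7) = 14/9.
From π_2 · 1/5 = π_3 · 9/10: π_3/π_2 = (1/5)/(9/10) = 2/9.
Take π_1 proportional to 1; then unnormalized π = (1, 14/9, 28/81). Normalize by dividing by the sum 235/81:
  π = (81/235, 126/235, 28/235).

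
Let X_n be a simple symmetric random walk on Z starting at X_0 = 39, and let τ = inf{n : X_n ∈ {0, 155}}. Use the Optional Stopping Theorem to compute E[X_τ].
E[X_τ] = 39

X_n is a martingale and τ is a bounded-mean stopping time (indeed τ is finite a.s. with bounded expectation since the walk is in a bounded region). By the OST, E[X_τ] = E[X_0] = 39. Equivalently: E[X_τ] = 155 · P(hit 155 first) + 0 · P(hit 0 first) = 155 · (39/155) = 39.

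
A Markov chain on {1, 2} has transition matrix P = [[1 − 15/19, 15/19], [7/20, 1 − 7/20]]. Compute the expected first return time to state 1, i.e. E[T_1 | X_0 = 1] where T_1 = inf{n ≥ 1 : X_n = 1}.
E[T_1 | X_0 = 1] = 1/π_1 = 433/133

For an irreducible recurrent Markov chain with stationary distribution π, E[T_i | X_0 = i] = 1/π_i (Kac's formula). Here π_1 = (7/20)/(15/19 + 7/20) = (7/20)/(433/380) = 133/433, so E[T_1 | X_0 = 1] = 1/π_1 = (15/19 + 7/20)/(7/20) = (433/380)/(7/20) = 433/133.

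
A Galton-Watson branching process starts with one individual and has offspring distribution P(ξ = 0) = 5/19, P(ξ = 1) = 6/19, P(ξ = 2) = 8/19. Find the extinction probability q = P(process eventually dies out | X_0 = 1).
q = 5/8

The pgf is f(s) = 5/19 + 6/19·s + 8/19·s². The extinction probability q is the smallest fixed point of f in [0, 1]. Setting s = f(s):
  8/19·s² + (6/19 − 1)·s + 5/19 = 0
  8/19·s² − (5/19 + 8/19)·s + 5/19 = 0
which factors as (s − 1)·(8/19·s − 5/19) = 0, giving roots s = 1 and s = (5/19)/(8/19) = 5/8.
Mean offspring μ = 6/19 + 2·8/19 = 22/19 > 1 (supercritical), so q < 1. The extinction probability is the smaller root: q = (5/19)/(8/19) = 5/8.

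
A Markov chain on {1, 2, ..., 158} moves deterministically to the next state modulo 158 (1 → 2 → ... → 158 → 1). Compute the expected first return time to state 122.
E[T_122 | X_0 = 122] = 158

The chain cycles deterministically, so starting at state 122 it returns in exactly 158 steps. Equivalently, the stationary distribution is uniform π_j = 1/158 for every state j, so by Kac's formula E[T_122] = 1/π_122 = 158.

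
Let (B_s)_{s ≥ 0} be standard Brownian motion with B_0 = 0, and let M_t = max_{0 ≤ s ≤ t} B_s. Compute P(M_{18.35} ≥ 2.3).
P(M_{18.35} ≥ 2.3) = 2·P(B_{18.35} ≥ 2.3) = 2(1 − Φ(2.3/√18.35)) ≈ 0.5913

By the reflection principle for Brownian motion, P(M_t ≥ a) = 2 · P(B_t ≥ a) for a ≥ 0. Since B_t ~ N(0, t), P(B_t ≥ 2.3) = 1 − Φ(2.3/√t) = 1 − Φ(2.3/√18.35) = 1 − Φ(0.5369). So
  P(M_{18.35} ≥ 2.3) = 2(1 − Φ(0.5369)) ≈ 0.5913.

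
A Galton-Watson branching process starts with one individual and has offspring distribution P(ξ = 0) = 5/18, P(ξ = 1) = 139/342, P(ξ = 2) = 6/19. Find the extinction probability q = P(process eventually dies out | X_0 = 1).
q = 95/108

The pgf is f(s) = 5/18 + 139/342·s + 6/19·s². The extinction probability q is the smallest fixed point of f in [0, 1]. Setting s = f(s):
  6/19·s² + (139/342 − 1)·s + 5/18 = 0
  6/19·s² − (5/18 + 6/19)·s + 5/18 = 0
which factors as (s − 1)·(6/19·s − 5/18) = 0, giving roots s = 1 and s = (5/18)/(6/19) = 95/108.
Mean offspring μ = 139/342 + 2·6/19 = 355/342 > 1 (supercritical), so q < 1. The extinction probability is the smaller root: q = (5/18)/(6/19) = 95/108.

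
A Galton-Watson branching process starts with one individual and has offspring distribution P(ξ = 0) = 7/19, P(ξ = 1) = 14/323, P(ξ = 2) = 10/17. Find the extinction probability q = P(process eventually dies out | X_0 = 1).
q = 119/190

The pgf is f(s) = 7/19 + 14/323·s + 10/17·s². The extinction probability q is the smallest fixed point of f in [0, 1]. Setting s = f(s):
  10/17·s² + (14/323 − 1)·s + 7/19 = 0
  10/17·s² − (7/19 + 10/17)·s + 7/19 = 0
which factors as (s − 1)·(10/17·s − 7/19) = 0, giving roots s = 1 and s = (7/19)/(10/17) = 119/190.
Mean offspring μ = 14/323 + 2·10/17 = 394/323 > 1 (supercritical), so q < 1. The extinction probability is the smaller root: q = (7/19)/(10/17) = 119/190.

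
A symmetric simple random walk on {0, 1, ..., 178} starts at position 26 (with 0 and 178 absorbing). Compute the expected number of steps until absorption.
E[τ | X_0 = 26] = 3952

Let v_k = E[τ | X_0 = k]. Boundary: v_0 = v_178 = 0. Recurrence: v_k = 1 + (v_{k-1} + v_{k+1})/2 for 1 ≤ k ≤ 177. The particular solution to v_k − (v_{k-1} + v_{k+1})/2 = 1 is v_k = −k^2. Adding homogeneous solution A + B k and matching boundaries gives v_k = k (178 − k). Substituting k = 26: v_26 = 26 · 152 = 3952.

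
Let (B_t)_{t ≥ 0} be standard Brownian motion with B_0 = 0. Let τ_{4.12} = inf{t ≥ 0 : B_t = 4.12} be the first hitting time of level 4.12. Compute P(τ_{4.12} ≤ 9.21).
P(τ_{4.12} ≤ 9.21) = 2(1 − Φ(4.12/√9.21)) = 2(1 − Φ(1.3576)) ≈ 0.1746

By the reflection principle for standard BM, P(τ_b ≤ t) = 2 · P(B_t ≥ b). Since B_t ~ N(0, t), P(B_t ≥ 4.12) = 1 − Φ(4.12/√t) = 1 − Φ(4.12/√9.21) = 1 − Φ(1.3576) ≈ 0.08730. Doubling: P(τ_{4.12} ≤ 9.21) ≈ 2 · 0.08730 = 0.17460 ≈ 0.1746.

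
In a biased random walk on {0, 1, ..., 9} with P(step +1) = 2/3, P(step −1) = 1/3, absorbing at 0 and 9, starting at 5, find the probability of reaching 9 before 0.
P(hit 9 before 0) = (1 − (1/2)^5) / (1 − (1/2)^9) = 496/511

Let u_k denote P(reach 9 before 0 | start at k). Boundary: u_0 = 0, u_9 = 1. Recurrence: u_k = 2/3·u_{k+1} + 1/3·u_{k-1} for 1 ≤ k ≤ 8. Try u_k = A + B·r^k with r = q/p = (1/3)/(2/3) = 1/2. Substitution satisfies the recurrence; boundary conditions give:
  u_k = (1 − r^k) / (1 − r^N) = (1 − (1/2)^5) / (1 − (1/2)^9) = 496/511.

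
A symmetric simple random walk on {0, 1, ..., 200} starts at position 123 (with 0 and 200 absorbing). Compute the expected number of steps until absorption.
E[τ | X_0 = 123] = 9471

Let v_k = E[τ | X_0 = k]. Boundary: v_0 = v_200 = 0. Recurrence: v_k = 1 + (v_{k-1} + v_{k+1})/2 for 1 ≤ k ≤ 199. The particular solution to v_k − (v_{k-1} + v_{k+1})/2 = 1 is v_k = −k^2. Adding homogeneous solution A + B k and matching boundaries gives v_k = k (200 − k). Substituting k = 123: v_123 = 123 · 77 = 9471.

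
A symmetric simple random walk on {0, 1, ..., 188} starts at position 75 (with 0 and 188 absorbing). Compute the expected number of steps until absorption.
E[τ | X_0 = 75] = 8475

Let v_k = E[τ | X_0 = k]. Boundary: v_0 = v_188 = 0. Recurrence: v_k = 1 + (v_{k-1} + v_{k+1})/2 for 1 ≤ k ≤ 187. The particular solution to v_k − (v_{k-1} + v_{k+1})/2 = 1 is v_k = −k^2. Adding homogeneous solution A + B k and matching boundaries gives v_k = k (188 − k). Substituting k = 75: v_75 = 75 · 113 = 8475.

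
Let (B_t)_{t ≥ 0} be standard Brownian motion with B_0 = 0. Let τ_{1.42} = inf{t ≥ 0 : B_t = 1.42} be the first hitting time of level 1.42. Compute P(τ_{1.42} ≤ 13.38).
P(τ_{1.42} ≤ 13.38) = 2(1 − Φ(1.42/√13.38)) = 2(1 − Φ(0.3882)) ≈ 0.6979

By the reflection principle for standard BM, P(τ_b ≤ t) = 2 · P(B_t ≥ b). Since B_t ~ N(0, t), P(B_t ≥ 1.42) = 1 − Φ(1.42/√t) = 1 − Φ(1.42/√13.38) = 1 − Φ(0.3882) ≈ 0.34893. Doubling: P(τ_{1.42} ≤ 13.38) ≈ 2 · 0.34893 = 0.69786 ≈ 0.6979.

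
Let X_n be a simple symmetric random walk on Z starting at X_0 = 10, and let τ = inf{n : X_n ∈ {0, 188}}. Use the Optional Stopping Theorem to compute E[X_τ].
E[X_τ] = 10

X_n is a martingale and τ is a bounded-mean stopping time (indeed τ is finite a.s. with bounded expectation since the walk is in a bounded region). By the OST, E[X_τ] = E[X_0] = 10. Equivalently: E[X_τ] = 188 · P(hit 188 first) + 0 · P(hit 0 first) = 188 · (10/188) = 10.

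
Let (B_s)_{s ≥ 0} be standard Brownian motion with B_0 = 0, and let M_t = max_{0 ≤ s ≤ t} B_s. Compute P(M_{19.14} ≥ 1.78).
P(M_{19.14} ≥ 1.78) = 2·P(B_{19.14} ≥ 1.78) = 2(1 − Φ(1.78/√19.14)) ≈ 0.6841

By the reflection principle for Brownian motion, P(M_t ≥ a) = 2 · P(B_t ≥ a) for a ≥ 0. Since B_t ~ N(0, t), P(B_t ≥ 1.78) = 1 − Φ(1.78/√t) = 1 − Φ(1.78/√19.14) = 1 − Φ(0.4069). So
  P(M_{19.14} ≥ 1.78) = 2(1 − Φ(0.4069)) ≈ 0.6841.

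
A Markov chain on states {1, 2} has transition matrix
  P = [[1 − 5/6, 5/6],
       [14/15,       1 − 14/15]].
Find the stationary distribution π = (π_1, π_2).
π_1 = 28/53, π_2 = 25/53

Solve πP = π with π_1 + π_2 = 1. From πP = π: π_1 · (1 − 5/6) + π_2 · 14/15 = π_1 ⇒ π_2 · 14/15 = π_1 · 5/6 ⇒ π_2/π_1 = (5/6)/(14/15) = 25/28. Together with π_1 + π_2 = 1:
  π_1 = (14/15)/(5/6 + 14/15) = (14/15)/(53/30) = 28/53,
  π_2 = (5/6)/(5/6 + 14/15) = (5/6)/(53/30) = 25/53.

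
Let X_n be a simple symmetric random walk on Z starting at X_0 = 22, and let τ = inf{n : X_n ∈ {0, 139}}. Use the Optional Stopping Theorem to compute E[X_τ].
E[X_τ] = 22

X_n is a martingale and τ is a bounded-mean stopping time (indeed τ is finite a.s. with bounded expectation since the walk is in a bounded region). By the OST, E[X_τ] = E[X_0] = 22. Equivalently: E[X_τ] = 139 · P(hit 139 first) + 0 · P(hit 0 first) = 139 · (22/139) = 22.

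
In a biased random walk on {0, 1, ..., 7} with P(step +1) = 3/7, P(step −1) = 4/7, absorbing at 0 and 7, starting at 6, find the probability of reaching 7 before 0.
P(hit 7 before 0) = (1 − (4/3)^6) / (1 − (4/3)^7) = 10101/14197

Let u_k denote P(reach 7 before 0 | start at k). Boundary: u_0 = 0, u_7 = 1. Recurrence: u_k = 3/7·u_{k+1} + 4/7·u_{k-1} for 1 ≤ k ≤ 6. Try u_k = A + B·r^k with r = q/p = (4/7)/(3/7) = 4/3. Substitution satisfies the recurrence; boundary conditions give:
  u_k = (1 − r^k) / (1 − r^N) = (1 − (4/3)^6) / (1 − (4/3)^7) = 10101/14197.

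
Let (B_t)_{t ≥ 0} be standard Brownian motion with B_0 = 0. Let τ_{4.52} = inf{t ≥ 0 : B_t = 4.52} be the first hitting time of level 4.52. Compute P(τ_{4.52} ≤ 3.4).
P(τ_{4.52} ≤ 3.4) = 2(1 − Φ(4.52/√3.4)) = 2(1 − Φ(2.4513)) ≈ 0.0142

By the reflection principle for standard BM, P(τ_b ≤ t) = 2 · P(B_t ≥ b). Since B_t ~ N(0, t), P(B_t ≥ 4.52) = 1 − Φ(4.52/√t) = 1 − Φ(4.52/√3.4) = 1 − Φ(2.4513) ≈ 0.00712. Doubling: P(τ_{4.52} ≤ 3.4) ≈ 2 · 0.00712 = 0.01424 ≈ 0.0142.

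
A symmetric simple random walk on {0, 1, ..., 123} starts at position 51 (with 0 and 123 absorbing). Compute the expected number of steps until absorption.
E[τ | X_0 = 51] = 3672

Let v_k = E[τ | X_0 = k]. Boundary: v_0 = v_123 = 0. Recurrence: v_k = 1 + (v_{k-1} + v_{k+1})/2 for 1 ≤ k ≤ 122. The particular solution to v_k − (v_{k-1} + v_{k+1})/2 = 1 is v_k = −k^2. Adding homogeneous solution A + B k and matching boundaries gives v_k = k (123 − k). Substituting k = 51: v_51 = 51 · 72 = 3672.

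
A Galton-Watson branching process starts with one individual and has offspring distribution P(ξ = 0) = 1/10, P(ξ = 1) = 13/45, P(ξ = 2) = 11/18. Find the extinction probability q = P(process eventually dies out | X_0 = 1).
q = 9/55

The pgf is f(s) = 1/10 + 13/45·s + 11/18·s². The extinction probability q is the smallest fixed point of f in [0, 1]. Setting s = f(s):
  11/18·s² + (13/45 − 1)·s + 1/10 = 0
  11/18·s² − (1/10 + 11/18)·s + 1/10 = 0
which factors as (s − 1)·(11/18·s − 1/10) = 0, giving roots s = 1 and s = (1/10)/(11/18) = 9/55.
Mean offspring μ = 13/45 + 2·11/18 = 68/45 > 1 (supercritical), so q < 1. The extinction probability is the smaller root: q = (1/10)/(11/18) = 9/55.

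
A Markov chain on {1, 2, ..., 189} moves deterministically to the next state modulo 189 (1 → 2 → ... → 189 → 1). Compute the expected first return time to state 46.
E[T_46 | X_0 = 46] = 189

The chain cycles deterministically, so starting at state 46 it returns in exactly 189 steps. Equivalently, the stationary distribution is uniform π_j = 1/189 for every state j, so by Kac's formula E[T_46] = 1/π_46 = 189.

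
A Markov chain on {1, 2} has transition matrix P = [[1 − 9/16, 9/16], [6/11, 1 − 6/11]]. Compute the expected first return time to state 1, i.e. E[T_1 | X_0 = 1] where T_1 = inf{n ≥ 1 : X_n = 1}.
E[T_1 | X_0 = 1] = 1/π_1 = 65/32

For an irreducible recurrent Markov chain with stationary distribution π, E[T_i | X_0 = i] = 1/π_i (Kac's formula). Here π_1 = (6/11)/(9/16 + 6/11) = (6/11)/(195/176) = 32/65, so E[T_1 | X_0 = 1] = 1/π_1 = (9/16 + 6/11)/(6/11) = (195/176)/(6/11) = 65/32.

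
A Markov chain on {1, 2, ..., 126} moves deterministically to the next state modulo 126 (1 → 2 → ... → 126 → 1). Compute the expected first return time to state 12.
E[T_12 | X_0 = 12] = 126

The chain cycles deterministically, so starting at state 12 it returns in exactly 126 steps. Equivalently, the stationary distribution is uniform π_j = 1/126 for every state j, so by Kac's formula E[T_12] = 1/π_12 = 126.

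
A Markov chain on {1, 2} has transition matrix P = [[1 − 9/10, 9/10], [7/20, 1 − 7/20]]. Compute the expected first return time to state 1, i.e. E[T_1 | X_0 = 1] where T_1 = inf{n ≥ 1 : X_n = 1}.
E[T_1 | X_0 = 1] = 1/π_1 = 25/7

For an irreducible recurrent Markov chain with stationary distribution π, E[T_i | X_0 = i] = 1/π_i (Kac's formula). Here π_1 = (7/20)/(9/10 + 7/20) = (7/20)/(5/4) = 7/25, so E[T_1 | X_0 = 1] = 1/π_1 = (9/10 + 7/20)/(7/20) = (5/4)/(7/20) = 25/7.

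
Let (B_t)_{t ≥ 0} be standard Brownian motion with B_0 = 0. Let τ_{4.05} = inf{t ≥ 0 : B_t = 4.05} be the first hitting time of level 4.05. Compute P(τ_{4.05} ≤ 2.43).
P(τ_{4.05} ≤ 2.43) = 2(1 − Φ(4.05/√2.43)) = 2(1 − Φ(2.5981)) ≈ 0.0094

By the reflection principle for standard BM, P(τ_b ≤ t) = 2 · P(B_t ≥ b). Since B_t ~ N(0, t), P(B_t ≥ 4.05) = 1 − Φ(4.05/√t) = 1 − Φ(4.05/√2.43) = 1 − Φ(2.5981) ≈ 0.00469. Doubling: P(τ_{4.05} ≤ 2.43) ≈ 2 · 0.00469 = 0.00938 ≈ 0.0094.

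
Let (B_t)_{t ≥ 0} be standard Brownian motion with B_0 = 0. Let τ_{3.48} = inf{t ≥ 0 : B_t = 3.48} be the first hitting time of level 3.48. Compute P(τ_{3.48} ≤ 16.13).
P(τ_{3.48} ≤ 16.13) = 2(1 − Φ(3.48/√16.13)) = 2(1 − Φ(0.8665)) ≈ 0.3862

By the reflection principle for standard BM, P(τ_b ≤ t) = 2 · P(B_t ≥ b). Since B_t ~ N(0, t), P(B_t ≥ 3.48) = 1 − Φ(3.48/√t) = 1 − Φ(3.48/√16.13) = 1 − Φ(0.8665) ≈ 0.19311. Doubling: P(τ_{3.48} ≤ 16.13) ≈ 2 · 0.19311 = 0.38622 ≈ 0.3862.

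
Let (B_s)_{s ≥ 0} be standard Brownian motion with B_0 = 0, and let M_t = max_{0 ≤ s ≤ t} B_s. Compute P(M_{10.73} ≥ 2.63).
P(M_{10.73} ≥ 2.63) = 2·P(B_{10.73} ≥ 2.63) = 2(1 − Φ(2.63/√10.73)) ≈ 0.4220

By the reflection principle for Brownian motion, P(M_t ≥ a) = 2 · P(B_t ≥ a) for a ≥ 0. Since B_t ~ N(0, t), P(B_t ≥ 2.63) = 1 − Φ(2.63/√t) = 1 − Φ(2.63/√10.73) = 1 − Φ(0.8029). So
  P(M_{10.73} ≥ 2.63) = 2(1 − Φ(0.8029)) ≈ 0.4220.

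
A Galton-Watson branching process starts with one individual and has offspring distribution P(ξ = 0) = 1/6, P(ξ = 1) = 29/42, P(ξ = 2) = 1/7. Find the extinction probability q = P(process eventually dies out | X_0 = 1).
q = 1

Mean offspring μ = 0·1/6 + 1·29/42 + 2·1/7 = 41/42 ≤ 1. For μ ≤ 1 with offspring not concentrated at 1, the Galton-Watson process goes extinct almost surely, so q = 1.
(Algebraic check: The pgf is f(s) = 1/6 + 29/42·s + 1/7·s². The extinction probability q is the smallest fixed point of f in [0, 1]. Setting s = f(s):
  1/7·s² + (29/42 − 1)·s + 1/6 = 0
  1/7·s² − (1/6 + 1/7)·s + 1/6 = 0
which factors as (s − 1)·(1/7·s − 1/6) = 0, giving roots s = 1 and s = (1/6)/(1/7) = 7/6. Since 7/6 ≥ 1, the smallest root in [0, 1] is s = 1.)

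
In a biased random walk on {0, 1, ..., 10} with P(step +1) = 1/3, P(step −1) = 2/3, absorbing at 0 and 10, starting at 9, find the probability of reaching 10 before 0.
P(hit 10 before 0) = (1 − (2)^9) / (1 − (2)^10) = 511/1023

Let u_k denote P(reach 10 before 0 | start at k). Boundary: u_0 = 0, u_10 = 1. Recurrence: u_k = 1/3·u_{k+1} + 2/3·u_{k-1} for 1 ≤ k ≤ 9. Try u_k = A + B·r^k with r = q/p = (2/3)/(1/3) = 2. Substitution satisfies the recurrence; boundary conditions give:
  u_k = (1 − r^k) / (1 − r^N) = (1 − (2)^9) / (1 − (2)^10) = 511/1023.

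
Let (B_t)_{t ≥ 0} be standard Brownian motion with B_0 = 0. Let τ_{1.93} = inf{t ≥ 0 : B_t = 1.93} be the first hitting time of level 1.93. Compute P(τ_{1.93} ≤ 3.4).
P(τ_{1.93} ≤ 3.4) = 2(1 − Φ(1.93/√3.4)) = 2(1 − Φ(1.0467)) ≈ 0.2952

By the reflection principle for standard BM, P(τ_b ≤ t) = 2 · P(B_t ≥ b). Since B_t ~ N(0, t), P(B_t ≥ 1.93) = 1 − Φ(1.93/√t) = 1 − Φ(1.93/√3.4) = 1 − Φ(1.0467) ≈ 0.14762. Doubling: P(τ_{1.93} ≤ 3.4) ≈ 2 · 0.14762 = 0.29524 ≈ 0.2952.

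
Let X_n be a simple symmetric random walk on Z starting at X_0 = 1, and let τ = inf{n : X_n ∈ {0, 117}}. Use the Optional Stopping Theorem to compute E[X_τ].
E[X_τ] = 1

X_n is a martingale and τ is a bounded-mean stopping time (indeed τ is finite a.s. with bounded expectation since the walk is in a bounded region). By the OST, E[X_τ] = E[X_0] = 1. Equivalently: E[X_τ] = 117 · P(hit 117 first) + 0 · P(hit 0 first) = 117 · (1/117) = 1.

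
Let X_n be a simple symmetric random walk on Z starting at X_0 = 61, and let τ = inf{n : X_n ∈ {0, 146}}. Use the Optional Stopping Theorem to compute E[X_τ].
E[X_τ] = 61

X_n is a martingale and τ is a bounded-mean stopping time (indeed τ is finite a.s. with bounded expectation since the walk is in a bounded region). By the OST, E[X_τ] = E[X_0] = 61. Equivalently: E[X_τ] = 146 · P(hit 146 first) + 0 · P(hit 0 first) = 146 · (61/146) = 61.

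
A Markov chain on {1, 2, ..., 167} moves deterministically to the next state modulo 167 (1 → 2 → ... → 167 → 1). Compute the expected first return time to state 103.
E[T_103 | X_0 = 103] = 167

The chain cycles deterministically, so starting at state 103 it returns in exactly 167 steps. Equivalently, the stationary distribution is uniform π_j = 1/167 for every state j, so by Kac's formula E[T_103] = 1/π_103 = 167.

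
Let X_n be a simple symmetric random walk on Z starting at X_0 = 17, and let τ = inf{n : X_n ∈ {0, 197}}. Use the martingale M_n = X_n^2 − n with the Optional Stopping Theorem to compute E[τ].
E[τ] = 3060

M_n = X_n^2 − n is a martingale (since E[X_{n+1}^2 | F_n] = X_n^2 + 1). By OST (τ has finite mean in a bounded region), E[M_τ] = E[M_0] = X_0^2 − 0 = 17^2 = 289. Also E[M_τ] = E[X_τ^2] − E[τ]. The walk exits at 0 or 197, with P(hit 197 first) = 17/197, so E[X_τ^2] = 197^2 · 17/197 + 0 = 3349. Thus E[τ] = E[X_τ^2] − E[M_τ] = 3349 − 289 = 3060 = 17(197 − 17) = 3060.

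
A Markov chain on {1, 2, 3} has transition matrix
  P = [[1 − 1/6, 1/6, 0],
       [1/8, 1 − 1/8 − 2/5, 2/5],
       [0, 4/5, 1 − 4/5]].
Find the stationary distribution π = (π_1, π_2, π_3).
π = (1/3, 4/9, 2/9)

This is a birth-death chain on three states, which satisfies detailed balance: π_1 · P_{12} = π_2 · P_{21} and π_2 · P_{23} = π_3 · P_{32}.
From π_1 · 1/6 = π_2 · 1/8: π_2/π_1 = (1/6)/(1/8) = 4/3.
From π_2 · 2/5 = π_3 · 4/5: π_3/π_2 = (2/5)/(4/5) = 1/2.
Take π_1 proportional to 1; then unnormalized π = (1, 4/3, 2/3). Normalize by dividing by the sum 3:
  π = (1/3, 4/9, 2/9).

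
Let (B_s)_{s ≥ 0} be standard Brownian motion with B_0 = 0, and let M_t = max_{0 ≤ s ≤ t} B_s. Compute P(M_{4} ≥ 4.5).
P(M_{4} ≥ 4.5) = 2·P(B_{4} ≥ 4.5) = 2(1 − Φ(4.5/√4)) ≈ 0.0244

By the reflection principle for Brownian motion, P(M_t ≥ a) = 2 · P(B_t ≥ a) for a ≥ 0. Since B_t ~ N(0, t), P(B_t ≥ 4.5) = 1 − Φ(4.5/√t) = 1 − Φ(4.5/√4) = 1 − Φ(2.2500). So
  P(M_{4} ≥ 4.5) = 2(1 − Φ(2.2500)) ≈ 0.0244.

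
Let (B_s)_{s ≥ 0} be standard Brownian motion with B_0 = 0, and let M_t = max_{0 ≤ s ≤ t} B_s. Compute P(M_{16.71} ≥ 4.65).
P(M_{16.71} ≥ 4.65) = 2·P(B_{16.71} ≥ 4.65) = 2(1 − Φ(4.65/√16.71)) ≈ 0.2553

By the reflection principle for Brownian motion, P(M_t ≥ a) = 2 · P(B_t ≥ a) for a ≥ 0. Since B_t ~ N(0, t), P(B_t ≥ 4.65) = 1 − Φ(4.65/√t) = 1 − Φ(4.65/√16.71) = 1 − Φ(1.1375). So
  P(M_{16.71} ≥ 4.65) = 2(1 − Φ(1.1375)) ≈ 0.2553.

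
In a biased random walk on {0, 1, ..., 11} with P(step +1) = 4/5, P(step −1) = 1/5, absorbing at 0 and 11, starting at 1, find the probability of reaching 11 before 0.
P(hit 11 before 0) = (1 − (1/4)^1) / (1 − (1/4)^11) = 1048576/1398101

Let u_k denote P(reach 11 before 0 | start at k). Boundary: u_0 = 0, u_11 = 1. Recurrence: u_k = 4/5·u_{k+1} + 1/5·u_{k-1} for 1 ≤ k ≤ 10. Try u_k = A + B·r^k with r = q/p = (1/5)/(4/5) = 1/4. Substitution satisfies the recurrence; boundary conditions give:
  u_k = (1 − r^k) / (1 − r^N) = (1 − (1/4)^1) / (1 − (1/4)^11) = 1048576/1398101.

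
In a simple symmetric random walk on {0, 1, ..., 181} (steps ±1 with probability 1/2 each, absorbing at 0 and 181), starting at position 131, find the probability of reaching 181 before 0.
P(hit 181 before 0) = 131/181

Let u_k = P(hit 181 before 0 | start at k). Then u_0 = 0, u_181 = 1, and u_k = u_{k-1}/2 + u_{k+1}/2 for 1 ≤ k ≤ 180. This harmonic recurrence is solved by u_k = k/181, giving u_131 = 131/181.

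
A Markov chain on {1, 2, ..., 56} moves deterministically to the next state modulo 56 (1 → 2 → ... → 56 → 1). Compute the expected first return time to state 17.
E[T_17 | X_0 = 17] = 56

The chain cycles deterministically, so starting at state 17 it returns in exactly 56 steps. Equivalently, the stationary distribution is uniform π_j = 1/56 for every state j, so by Kac's formula E[T_17] = 1/π_17 = 56.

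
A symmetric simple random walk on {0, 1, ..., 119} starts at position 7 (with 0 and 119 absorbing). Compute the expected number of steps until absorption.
E[τ | X_0 = 7] = 784

Let v_k = E[τ | X_0 = k]. Boundary: v_0 = v_119 = 0. Recurrence: v_k = 1 + (v_{k-1} + v_{k+1})/2 for 1 ≤ k ≤ 118. The particular solution to v_k − (v_{k-1} + v_{k+1})/2 = 1 is v_k = −k^2. Adding homogeneous solution A + B k and matching boundaries gives v_k = k (119 − k). Substituting k = 7: v_7 = 7 · 112 = 784.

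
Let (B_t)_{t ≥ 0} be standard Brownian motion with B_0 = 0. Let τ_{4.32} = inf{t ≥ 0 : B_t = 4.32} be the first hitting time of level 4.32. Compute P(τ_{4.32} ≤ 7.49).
P(τ_{4.32} ≤ 7.49) = 2(1 − Φ(4.32/√7.49)) = 2(1 − Φ(1.5785)) ≈ 0.1145

By the reflection principle for standard BM, P(τ_b ≤ t) = 2 · P(B_t ≥ b). Since B_t ~ N(0, t), P(B_t ≥ 4.32) = 1 − Φ(4.32/√t) = 1 − Φ(4.32/√7.49) = 1 − Φ(1.5785) ≈ 0.05723. Doubling: P(τ_{4.32} ≤ 7.49) ≈ 2 · 0.05723 = 0.11446 ≈ 0.1145.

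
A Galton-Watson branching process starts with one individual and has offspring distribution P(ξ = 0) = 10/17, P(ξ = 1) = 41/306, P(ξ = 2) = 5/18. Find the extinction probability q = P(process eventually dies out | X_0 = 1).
q = 1

Mean offspring μ = 0·10/17 + 1·41/306 + 2·5/18 = 211/306 ≤ 1. For μ ≤ 1 with offspring not concentrated at 1, the Galton-Watson process goes extinct almost surely, so q = 1.
(Algebraic check: The pgf is f(s) = 10/17 + 41/306·s + 5/18·s². The extinction probability q is the smallest fixed point of f in [0, 1]. Setting s = f(s):
  5/18·s² + (41/306 − 1)·s + 10/17 = 0
  5/18·s² − (10/17 + 5/18)·s + 10/17 = 0
which factors as (s − 1)·(5/18·s − 10/17) = 0, giving roots s = 1 and s = (10/17)/(5/18) = 36/17. Since 36/17 ≥ 1, the smallest root in [0, 1] is s = 1.)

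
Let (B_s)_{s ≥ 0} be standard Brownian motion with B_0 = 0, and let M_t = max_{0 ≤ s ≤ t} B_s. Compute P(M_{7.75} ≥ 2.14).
P(M_{7.75} ≥ 2.14) = 2·P(B_{7.75} ≥ 2.14) = 2(1 − Φ(2.14/√7.75)) ≈ 0.4421

By the reflection principle for Brownian motion, P(M_t ≥ a) = 2 · P(B_t ≥ a) for a ≥ 0. Since B_t ~ N(0, t), P(B_t ≥ 2.14) = 1 − Φ(2.14/√t) = 1 − Φ(2.14/√7.75) = 1 − Φ(0.7687). So
  P(M_{7.75} ≥ 2.14) = 2(1 − Φ(0.7687)) ≈ 0.4421.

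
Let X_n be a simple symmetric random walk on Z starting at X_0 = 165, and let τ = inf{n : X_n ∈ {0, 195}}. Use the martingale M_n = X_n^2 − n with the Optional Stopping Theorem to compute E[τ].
E[τ] = 4950

M_n = X_n^2 − n is a martingale (since E[X_{n+1}^2 | F_n] = X_n^2 + 1). By OST (τ has finite mean in a bounded region), E[M_τ] = E[M_0] = X_0^2 − 0 = 165^2 = 27225. Also E[M_τ] = E[X_τ^2] − E[τ]. The walk exits at 0 or 195, with P(hit 195 first) = 165/195, so E[X_τ^2] = 195^2 · 165/195 + 0 = 32175. Thus E[τ] = E[X_τ^2] − E[M_τ] = 32175 − 27225 = 4950 = 165(195 − 165) = 4950.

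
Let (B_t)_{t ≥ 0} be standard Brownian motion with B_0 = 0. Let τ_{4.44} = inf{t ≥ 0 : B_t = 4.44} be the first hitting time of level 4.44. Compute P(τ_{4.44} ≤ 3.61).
P(τ_{4.44} ≤ 3.61) = 2(1 − Φ(4.44/√3.61)) = 2(1 − Φ(2.3368)) ≈ 0.0194

By the reflection principle for standard BM, P(τ_b ≤ t) = 2 · P(B_t ≥ b). Since B_t ~ N(0, t), P(B_t ≥ 4.44) = 1 − Φ(4.44/√t) = 1 − Φ(4.44/√3.61) = 1 − Φ(2.3368) ≈ 0.00972. Doubling: P(τ_{4.44} ≤ 3.61) ≈ 2 · 0.00972 = 0.01944 ≈ 0.0194.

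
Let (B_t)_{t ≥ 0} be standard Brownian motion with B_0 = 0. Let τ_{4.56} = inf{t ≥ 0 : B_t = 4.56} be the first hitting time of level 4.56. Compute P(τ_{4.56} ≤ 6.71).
P(τ_{4.56} ≤ 6.71) = 2(1 − Φ(4.56/√6.71)) = 2(1 − Φ(1.7604)) ≈ 0.0783

By the reflection principle for standard BM, P(τ_b ≤ t) = 2 · P(B_t ≥ b). Since B_t ~ N(0, t), P(B_t ≥ 4.56) = 1 − Φ(4.56/√t) = 1 − Φ(4.56/√6.71) = 1 − Φ(1.7604) ≈ 0.03917. Doubling: P(τ_{4.56} ≤ 6.71) ≈ 2 · 0.03917 = 0.07834 ≈ 0.0783.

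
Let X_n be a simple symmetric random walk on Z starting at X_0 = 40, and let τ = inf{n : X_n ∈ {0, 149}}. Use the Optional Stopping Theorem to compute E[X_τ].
E[X_τ] = 40

X_n is a martingale and τ is a bounded-mean stopping time (indeed τ is finite a.s. with bounded expectation since the walk is in a bounded region). By the OST, E[X_τ] = E[X_0] = 40. Equivalently: E[X_τ] = 149 · P(hit 149 first) + 0 · P(hit 0 first) = 149 · (40/149) = 40.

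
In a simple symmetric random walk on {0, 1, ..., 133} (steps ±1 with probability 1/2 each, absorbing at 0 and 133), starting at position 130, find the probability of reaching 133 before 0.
P(hit 133 before 0) = 130/133

Let u_k = P(hit 133 before 0 | start at k). Then u_0 = 0, u_133 = 1, and u_k = u_{k-1}/2 + u_{k+1}/2 for 1 ≤ k ≤ 132. This harmonic recurrence is solved by u_k = k/133, giving u_130 = 130/133.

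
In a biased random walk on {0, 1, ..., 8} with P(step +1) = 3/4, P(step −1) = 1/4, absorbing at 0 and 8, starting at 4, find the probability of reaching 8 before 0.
P(hit 8 before 0) = (1 − (1/3)^4) / (1 − (1/3)^8) = 81/82

Let u_k denote P(reach 8 before 0 | start at k). Boundary: u_0 = 0, u_8 = 1. Recurrence: u_k = 3/4·u_{k+1} + 1/4·u_{k-1} for 1 ≤ k ≤ 7. Try u_k = A + B·r^k with r = q/p = (1/4)/(3/4) = 1/3. Substitution satisfies the recurrence; boundary conditions give:
  u_k = (1 − r^k) / (1 − r^N) = (1 − (1/3)^4) / (1 − (1/3)^8) = 81/82.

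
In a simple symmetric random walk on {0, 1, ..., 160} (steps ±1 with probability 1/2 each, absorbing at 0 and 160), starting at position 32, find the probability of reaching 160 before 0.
P(hit 160 before 0) = 32/160 = 1/5

Let u_k = P(hit 160 before 0 | start at k). Then u_0 = 0, u_160 = 1, and u_k = u_{k-1}/2 + u_{k+1}/2 for 1 ≤ k ≤ 159. This harmonic recurrence is solved by u_k = k/160, giving u_32 = 32/160 = 1/5.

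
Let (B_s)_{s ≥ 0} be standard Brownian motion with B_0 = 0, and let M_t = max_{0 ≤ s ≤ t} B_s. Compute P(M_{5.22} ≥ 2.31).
P(M_{5.22} ≥ 2.31) = 2·P(B_{5.22} ≥ 2.31) = 2(1 − Φ(2.31/√5.22)) ≈ 0.3120

By the reflection principle for Brownian motion, P(M_t ≥ a) = 2 · P(B_t ≥ a) for a ≥ 0. Since B_t ~ N(0, t), P(B_t ≥ 2.31) = 1 − Φ(2.31/√t) = 1 − Φ(2.31/√5.22) = 1 − Φ(1.0111). So
  P(M_{5.22} ≥ 2.31) = 2(1 − Φ(1.0111)) ≈ 0.3120.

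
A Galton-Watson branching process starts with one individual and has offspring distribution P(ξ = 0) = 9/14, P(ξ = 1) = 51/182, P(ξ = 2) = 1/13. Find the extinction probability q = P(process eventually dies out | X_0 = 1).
q = 1

Mean offspring μ = 0·9/14 + 1·51/182 + 2·1/13 = 79/182 ≤ 1. For μ ≤ 1 with offspring not concentrated at 1, the Galton-Watson process goes extinct almost surely, so q = 1.
(Algebraic check: The pgf is f(s) = 9/14 + 51/182·s + 1/13·s². The extinction probability q is the smallest fixed point of f in [0, 1]. Setting s = f(s):
  1/13·s² + (51/182 − 1)·s + 9/14 = 0
  1/13·s² − (9/14 + 1/13)·s + 9/14 = 0
which factors as (s − 1)·(1/13·s − 9/14) = 0, giving roots s = 1 and s = (9/14)/(1/13) = 117/14. Since 117/14 ≥ 1, the smallest root in [0, 1] is s = 1.)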